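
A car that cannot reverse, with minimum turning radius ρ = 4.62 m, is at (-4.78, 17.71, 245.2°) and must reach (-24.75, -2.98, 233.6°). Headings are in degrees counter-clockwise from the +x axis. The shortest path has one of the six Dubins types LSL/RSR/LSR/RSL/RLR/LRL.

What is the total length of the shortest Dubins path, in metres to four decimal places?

28.7877 m

Let ψ = atan2(Δy, Δx) = atan2(-20.69, -19.97) = -133.9855° be the start→goal bearing.
Normalize: d = |goal − start| / ρ = 28.755469/4.62 = 6.224127, α = (θ_start − ψ) mod 360° = 19.1855° = 0.334851 rad, β = (θ_goal − ψ) mod 360° = 7.5855° = 0.132392 rad.
Common terms: sin α = 0.328628, cos α = 0.944459, sin β = 0.132006, cos β = 0.991249, cos(α−β) = 0.979575, d² = 38.739763. Work in radians in the unit-radius frame; every candidate has L = ρ·(t + p + q).
LSL: p² = 2 + d² − 2cos(α−β) + 2d(sin α − sin β) = 41.228214; p = √p² = 6.420920; φ = atan2(cos β − cos α, d + sin α − sin β) = 0.007287 rad; t = (φ − α) mod 2π = 5.955622 rad, q = (β − φ) mod 2π = 0.125105 rad → L = 4.62·(5.955622 + 6.420920 + 0.125105) = 4.62·12.501647 = 57.757610 m
RSR: p² = 2 + d² − 2cos(α−β) + 2d(sin β − sin α) = 36.333011; p = √p² = 6.027687; φ = atan2(cos α − cos β, d − sin α + sin β) = -0.007763 rad; t = (α − φ) mod 2π = 0.342613 rad, q = (φ − β) mod 2π = 6.143030 rad → L = 4.62·(0.342613 + 6.027687 + 6.143030) = 4.62·12.513331 = 57.811587 m
LSR: p² = d² − 2 + 2cos(α−β) + 2d(sin α + sin β) = 44.433002; p = √p² = 6.665808; φ = atan2(−cos α − cos β, d + sin α + sin β) − atan2(−2, p) = 0.009631 rad; t = (φ − α) mod 2π = 5.957966 rad, q = (φ − β) mod 2π = 6.160424 rad → L = 4.62·(5.957966 + 6.665808 + 6.160424) = 4.62·18.784199 = 86.782998 m
RSL: p² = d² − 2 + 2cos(α−β) − 2d(sin α + sin β) = 32.964825; p = √p² = 5.741500; φ = atan2(cos α + cos β, d − sin α − sin β) − atan2(2, p) = -0.011176 rad; t = (α − φ) mod 2π = 0.346027 rad, q = (β − φ) mod 2π = 0.143569 rad → L = 4.62·(0.346027 + 5.741500 + 0.143569) = 4.62·6.231095 = 28.787661 m
RLR: c = (6 − d² + 2cos(α−β) + 2d(sin α − sin β))/8 = -3.541626, |c| > 1 → infeasible
LRL: c = (6 − d² + 2cos(α−β) − 2d(sin α − sin β))/8 = -4.153527, |c| > 1 → infeasible
Shortest: RSL with L = 28.787661 m ≈ 28.7877 m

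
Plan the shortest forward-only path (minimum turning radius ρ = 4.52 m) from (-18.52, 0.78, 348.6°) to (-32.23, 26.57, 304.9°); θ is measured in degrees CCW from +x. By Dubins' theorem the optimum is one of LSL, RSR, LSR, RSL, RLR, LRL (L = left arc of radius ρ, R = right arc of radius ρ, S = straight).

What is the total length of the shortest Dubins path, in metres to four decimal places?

51.2605 m

Let ψ = atan2(Δy, Δx) = atan2(25.79, -13.71) = 117.9952° be the start→goal bearing.
Normalize: d = |goal − start| / ρ = 29.207674/4.52 = 6.461875, α = (θ_start − ψ) mod 360° = 230.6048° = 4.024813 rad, β = (θ_goal − ψ) mod 360° = 186.9048° = 3.262105 rad.
Common terms: sin α = -0.772787, cos α = -0.634665, sin β = -0.120220, cos β = -0.992747, cos(α−β) = 0.722967, d² = 41.755825. Work in radians in the unit-radius frame; every candidate has L = ρ·(t + p + q).
LSL: p² = 2 + d² − 2cos(α−β) + 2d(sin α − sin β) = 33.876283; p = √p² = 5.820334; φ = atan2(cos β − cos α, d + sin α − sin β) = -0.061561 rad; t = (φ − α) mod 2π = 2.196810 rad, q = (β − φ) mod 2π = 3.323666 rad → L = 4.52·(2.196810 + 5.820334 + 3.323666) = 4.52·11.340810 = 51.260461 m
RSR: p² = 2 + d² − 2cos(α−β) + 2d(sin β − sin α) = 50.743497; p = √p² = 7.123447; φ = atan2(cos α − cos β, d − sin α + sin β) = 0.050289 rad; t = (α − φ) mod 2π = 3.974524 rad, q = (φ − β) mod 2π = 3.071370 rad → L = 4.52·(3.974524 + 7.123447 + 3.071370) = 4.52·14.169341 = 64.045422 m
LSR: p² = d² − 2 + 2cos(α−β) + 2d(sin α + sin β) = 29.660754; p = √p² = 5.446169; φ = atan2(−cos α − cos β, d + sin α + sin β) − atan2(−2, p) = 0.636259 rad; t = (φ − α) mod 2π = 2.894631 rad, q = (φ − β) mod 2π = 3.657339 rad → L = 4.52·(2.894631 + 5.446169 + 3.657339) = 4.52·11.998139 = 54.231587 m
RSL: p² = d² − 2 + 2cos(α−β) − 2d(sin α + sin β) = 52.742764; p = √p² = 7.262421; φ = atan2(cos α + cos β, d − sin α − sin β) − atan2(2, p) = -0.486490 rad; t = (α − φ) mod 2π = 4.511304 rad, q = (β − φ) mod 2π = 3.748595 rad → L = 4.52·(4.511304 + 7.262421 + 3.748595) = 4.52·15.522320 = 70.160884 m
RLR: c = (6 − d² + 2cos(α−β) + 2d(sin α − sin β))/8 = -5.342937, |c| > 1 → infeasible
LRL: c = (6 − d² + 2cos(α−β) − 2d(sin α − sin β))/8 = -3.234535, |c| > 1 → infeasible
Shortest: LSL with L = 51.260461 m ≈ 51.2605 m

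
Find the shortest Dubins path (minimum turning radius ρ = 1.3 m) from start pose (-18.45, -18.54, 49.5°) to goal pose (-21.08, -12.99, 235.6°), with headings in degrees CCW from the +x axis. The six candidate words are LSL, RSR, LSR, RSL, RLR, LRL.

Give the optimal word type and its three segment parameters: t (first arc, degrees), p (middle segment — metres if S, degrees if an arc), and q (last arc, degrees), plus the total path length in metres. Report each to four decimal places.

Let ψ = atan2(Δy, Δx) = atan2(5.55, -2.63) = 115.3551° be the start→goal bearing.
Normalize: d = |goal − start| / ρ = 6.141612/1.3 = 4.724317, α = (θ_start − ψ) mod 360° = 294.1449° = 5.133798 rad, β = (θ_goal − ψ) mod 360° = 120.2449° = 2.098670 rad.
Common terms: sin α = -0.912514, cos α = 0.409046, sin β = 0.863880, cos β = -0.503698, cos(α−β) = -0.994338, d² = 22.319172. Work in radians in the unit-radius frame; every candidate has L = ρ·(t + p + q).
LSL: p² = 2 + d² − 2cos(α−β) + 2d(sin α − sin β) = 9.523356; p = √p² = 3.085993; φ = atan2(cos β − cos α, d + sin α − sin β) = -0.300261 rad; t = (φ − α) mod 2π = 0.849126 rad, q = (β − φ) mod 2π = 2.398932 rad → L = 1.3·(0.849126 + 3.085993 + 2.398932) = 1.3·6.334051 = 8.234267 m
RSR: p² = 2 + d² − 2cos(α−β) + 2d(sin β − sin α) = 43.092339; p = √p² = 6.564476; φ = atan2(cos α − cos β, d − sin α + sin β) = 0.139495 rad; t = (α − φ) mod 2π = 4.994303 rad, q = (φ − β) mod 2π = 4.324010 rad → L = 1.3·(4.994303 + 6.564476 + 4.324010) = 1.3·15.882788 = 20.647625 m
LSR: p² = d² − 2 + 2cos(α−β) + 2d(sin α + sin β) = 17.870974; p = √p² = 4.227408; φ = atan2(−cos α − cos β, d + sin α + sin β) − atan2(−2, p) = 0.462140 rad; t = (φ − α) mod 2π = 1.611528 rad, q = (φ − β) mod 2π = 4.646655 rad → L = 1.3·(1.611528 + 4.227408 + 4.646655) = 1.3·10.485590 = 13.631267 m
RSL: p² = d² − 2 + 2cos(α−β) − 2d(sin α + sin β) = 18.790017; p = √p² = 4.334745; φ = atan2(cos α + cos β, d − sin α − sin β) − atan2(2, p) = -0.452112 rad; t = (α − φ) mod 2π = 5.585910 rad, q = (β − φ) mod 2π = 2.550782 rad → L = 1.3·(5.585910 + 4.334745 + 2.550782) = 1.3·12.471437 = 16.212869 m
RLR: c = (6 − d² + 2cos(α−β) + 2d(sin α − sin β))/8 = -4.386542, |c| > 1 → infeasible
LRL: c = (6 − d² + 2cos(α−β) − 2d(sin α − sin β))/8 = -0.190419; p = 2π − arccos c = 4.520800 rad; φ = atan2(cos β − cos α, d + sin α − sin β) = -0.300261 rad; t = (φ − α + p/2) mod 2π = 3.109526 rad, q = (β − α − t + p) mod 2π = 4.659332 rad → L = 1.3·(3.109526 + 4.520800 + 4.659332) = 1.3·12.289657 = 15.976554 m
Shortest: LSL with L = 8.234267 m ≈ 8.2343 m
Convert LSL to answer units (arcs ×180/π): t = 0.849126·180/π = 48.6513°, p = ρ·p = 1.3·3.085993 = 4.0118 m, q = 2.398932·180/π = 137.4487°, L = 8.2343 m.

LSL: t = 48.6513°, p = 4.0118 m, q = 137.4487°, L = 8.2343 m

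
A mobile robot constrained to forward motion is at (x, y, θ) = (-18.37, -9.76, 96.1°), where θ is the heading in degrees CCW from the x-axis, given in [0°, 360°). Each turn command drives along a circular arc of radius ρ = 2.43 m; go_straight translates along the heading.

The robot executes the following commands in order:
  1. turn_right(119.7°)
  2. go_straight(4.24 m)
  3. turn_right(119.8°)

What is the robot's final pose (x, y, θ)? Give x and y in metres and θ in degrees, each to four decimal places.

set_pose: (x, y, θ) = (-18.3700, -9.7600, 96.1000°), ρ = 2.43
turn_right(119.7°): centre at ρ to the right, rotate −119.7° → (-14.9809, -7.2750, -23.6000° ≡ 336.4000°)
go_straight(4.24): x += 4.24·cos θ, y += 4.24·sin θ → (-11.0955, -8.9725, 336.4000°)
turn_right(119.8°): centre at ρ to the right, rotate −119.8° → (-10.6196, -13.1501, 216.6000°)

(-10.6196, -13.1501, 216.6000°)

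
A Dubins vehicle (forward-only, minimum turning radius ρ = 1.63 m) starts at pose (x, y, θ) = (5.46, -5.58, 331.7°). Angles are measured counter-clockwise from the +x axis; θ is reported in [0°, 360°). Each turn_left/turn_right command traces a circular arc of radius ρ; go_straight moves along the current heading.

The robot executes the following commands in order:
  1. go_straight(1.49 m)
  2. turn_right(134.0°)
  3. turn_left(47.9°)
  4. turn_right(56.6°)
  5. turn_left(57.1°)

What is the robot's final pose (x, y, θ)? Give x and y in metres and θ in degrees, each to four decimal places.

(3.0412, -12.0400, 246.1000°)

set_pose: (x, y, θ) = (5.4600, -5.5800, 331.7000°), ρ = 1.63
go_straight(1.49): x += 1.49·cos θ, y += 1.49·sin θ → (6.7719, -6.2864, 331.7000°)
turn_right(134.0°): centre at ρ to the right, rotate −134.0° → (6.4947, -9.2744, 197.7000°)
turn_left(47.9°): centre at ρ to the left, rotate +47.9° → (5.5059, -10.1539, 245.6000°)
turn_right(56.6°): centre at ρ to the right, rotate −56.6° → (4.2765, -11.0905, 189.0000°)
turn_left(57.1°): centre at ρ to the left, rotate +57.1° → (3.0412, -12.0400, 246.1000°)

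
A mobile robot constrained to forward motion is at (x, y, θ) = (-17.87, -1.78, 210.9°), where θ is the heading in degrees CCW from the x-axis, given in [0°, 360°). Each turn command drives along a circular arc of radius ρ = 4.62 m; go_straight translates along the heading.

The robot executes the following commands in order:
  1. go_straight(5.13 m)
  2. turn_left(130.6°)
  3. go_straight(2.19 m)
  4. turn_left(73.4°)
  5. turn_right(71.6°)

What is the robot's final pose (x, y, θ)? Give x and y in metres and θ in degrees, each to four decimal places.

set_pose: (x, y, θ) = (-17.8700, -1.7800, 210.9000°), ρ = 4.62
go_straight(5.13): x += 5.13·cos θ, y += 5.13·sin θ → (-22.2719, -4.4145, 210.9000°)
turn_left(130.6°): centre at ρ to the left, rotate +130.6° → (-21.3653, -12.7600, 341.5000°)
go_straight(2.19): x += 2.19·cos θ, y += 2.19·sin θ → (-19.2884, -13.4549, 341.5000°)
turn_left(73.4°): centre at ρ to the left, rotate +73.4° → (-14.0426, -11.7301, 414.9000° ≡ 54.9000°)
turn_right(71.6°): centre at ρ to the right, rotate −71.6° → (-8.9352, -9.9615, -16.7000° ≡ 343.3000°)

(-8.9352, -9.9615, 343.3000°)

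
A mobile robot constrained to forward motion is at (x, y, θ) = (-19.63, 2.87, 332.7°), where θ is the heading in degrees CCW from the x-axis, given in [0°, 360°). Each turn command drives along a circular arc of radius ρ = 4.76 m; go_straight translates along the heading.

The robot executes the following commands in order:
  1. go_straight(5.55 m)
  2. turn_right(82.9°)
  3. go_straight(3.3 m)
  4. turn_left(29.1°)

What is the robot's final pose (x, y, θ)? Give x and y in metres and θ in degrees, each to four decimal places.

(-13.7891, -11.0260, 278.9000°)

set_pose: (x, y, θ) = (-19.6300, 2.8700, 332.7000°), ρ = 4.76
go_straight(5.55): x += 5.55·cos θ, y += 5.55·sin θ → (-14.6982, 0.3245, 332.7000°)
turn_right(82.9°): centre at ρ to the right, rotate −82.9° → (-12.4141, -5.5489, 249.8000°)
go_straight(3.3): x += 3.3·cos θ, y += 3.3·sin θ → (-13.5536, -8.6460, 249.8000°)
turn_left(29.1°): centre at ρ to the left, rotate +29.1° → (-13.7891, -11.0260, 278.9000°)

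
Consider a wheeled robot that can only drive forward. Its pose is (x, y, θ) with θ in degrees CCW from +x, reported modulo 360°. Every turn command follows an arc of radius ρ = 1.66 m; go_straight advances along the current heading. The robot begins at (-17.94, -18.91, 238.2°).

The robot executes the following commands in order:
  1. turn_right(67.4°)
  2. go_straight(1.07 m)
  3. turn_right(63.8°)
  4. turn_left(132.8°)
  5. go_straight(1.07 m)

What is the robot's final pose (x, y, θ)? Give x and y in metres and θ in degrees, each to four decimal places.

set_pose: (x, y, θ) = (-17.9400, -18.9100, 238.2000°), ρ = 1.66
turn_right(67.4°): centre at ρ to the right, rotate −67.4° → (-19.6162, -19.6739, 170.8000°)
go_straight(1.07): x += 1.07·cos θ, y += 1.07·sin θ → (-20.6725, -19.5028, 170.8000°)
turn_right(63.8°): centre at ρ to the right, rotate −63.8° → (-21.9945, -18.3495, 107.0000°)
turn_left(132.8°): centre at ρ to the left, rotate +132.8° → (-25.0167, -17.9998, 239.8000°)
go_straight(1.07): x += 1.07·cos θ, y += 1.07·sin θ → (-25.5549, -18.9246, 239.8000°)

(-25.5549, -18.9246, 239.8000°)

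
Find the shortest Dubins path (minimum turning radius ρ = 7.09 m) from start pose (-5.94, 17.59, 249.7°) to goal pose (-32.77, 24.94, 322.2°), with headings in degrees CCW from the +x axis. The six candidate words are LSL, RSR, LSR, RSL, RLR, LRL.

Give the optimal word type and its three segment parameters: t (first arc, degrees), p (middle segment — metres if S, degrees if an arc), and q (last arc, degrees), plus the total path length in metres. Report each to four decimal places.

RSL: t = 151.5161°, p = 12.6397 m, q = 224.0161°, L = 59.1095 m

Let ψ = atan2(Δy, Δx) = atan2(7.35, -26.83) = 164.6799° be the start→goal bearing.
Normalize: d = |goal − start| / ρ = 27.818544/7.09 = 3.923631, α = (θ_start − ψ) mod 360° = 85.0201° = 1.483882 rad, β = (θ_goal − ψ) mod 360° = 157.5201° = 2.749245 rad.
Common terms: sin α = 0.996225, cos α = 0.086805, sin β = 0.382359, cos β = -0.924014, cos(α−β) = 0.300706, d² = 15.394881. Work in radians in the unit-radius frame; every candidate has L = ρ·(t + p + q).
LSL: p² = 2 + d² − 2cos(α−β) + 2d(sin α − sin β) = 21.610643; p = √p² = 4.648725; φ = atan2(cos β − cos α, d + sin α − sin β) = -0.219191 rad; t = (φ − α) mod 2π = 4.580113 rad, q = (β − φ) mod 2π = 2.968436 rad → L = 7.09·(4.580113 + 4.648725 + 2.968436) = 7.09·12.197274 = 86.478672 m
RSR: p² = 2 + d² − 2cos(α−β) + 2d(sin β − sin α) = 11.976295; p = √p² = 3.460678; φ = atan2(cos α − cos β, d − sin α + sin β) = 0.296408 rad; t = (α − φ) mod 2π = 1.187473 rad, q = (φ − β) mod 2π = 3.830348 rad → L = 7.09·(1.187473 + 3.460678 + 3.830348) = 7.09·8.478500 = 60.112566 m
LSR: p² = d² − 2 + 2cos(α−β) + 2d(sin α + sin β) = 24.814401; p = √p² = 4.981405; φ = atan2(−cos α − cos β, d + sin α + sin β) − atan2(−2, p) = 0.538398 rad; t = (φ − α) mod 2π = 5.337702 rad, q = (φ − β) mod 2π = 4.072338 rad → L = 7.09·(5.337702 + 4.981405 + 4.072338) = 7.09·14.391445 = 102.035345 m
RSL: p² = d² − 2 + 2cos(α−β) − 2d(sin α + sin β) = 3.178184; p = √p² = 1.782746; φ = atan2(cos α + cos β, d − sin α − sin β) − atan2(2, p) = -1.160574 rad; t = (α − φ) mod 2π = 2.644455 rad, q = (β − φ) mod 2π = 3.909819 rad → L = 7.09·(2.644455 + 1.782746 + 3.909819) = 7.09·8.337021 = 59.109476 m
RLR: c = (6 − d² + 2cos(α−β) + 2d(sin α − sin β))/8 = -0.497037; p = 2π − arccos c = 4.192208 rad; φ = atan2(cos α − cos β, d − sin α + sin β) = 0.296408 rad; t = (α − φ + p/2) mod 2π = 3.283577 rad, q = (α − β − t + p) mod 2π = 5.926453 rad → L = 7.09·(3.283577 + 4.192208 + 5.926453) = 7.09·13.402238 = 95.021869 m
LRL: c = (6 − d² + 2cos(α−β) − 2d(sin α − sin β))/8 = -1.701330, |c| > 1 → infeasible
Shortest: RSL with L = 59.109476 m ≈ 59.1095 m
Convert RSL to answer units (arcs ×180/π): t = 2.644455·180/π = 151.5161°, p = ρ·p = 7.09·1.782746 = 12.6397 m, q = 3.909819·180/π = 224.0161°, L = 59.1095 m.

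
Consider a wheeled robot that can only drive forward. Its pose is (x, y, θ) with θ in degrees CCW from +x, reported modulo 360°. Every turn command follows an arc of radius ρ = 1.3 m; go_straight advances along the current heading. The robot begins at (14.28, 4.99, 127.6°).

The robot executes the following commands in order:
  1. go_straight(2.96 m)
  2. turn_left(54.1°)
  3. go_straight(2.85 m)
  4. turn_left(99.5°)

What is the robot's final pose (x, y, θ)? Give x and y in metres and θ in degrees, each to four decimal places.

(7.3200, 6.2049, 281.2000°)

set_pose: (x, y, θ) = (14.2800, 4.9900, 127.6000°), ρ = 1.3
go_straight(2.96): x += 2.96·cos θ, y += 2.96·sin θ → (12.4740, 7.3352, 127.6000°)
turn_left(54.1°): centre at ρ to the left, rotate +54.1° → (11.4054, 7.8414, 181.7000°)
go_straight(2.85): x += 2.85·cos θ, y += 2.85·sin θ → (8.5567, 7.7569, 181.7000°)
turn_left(99.5°): centre at ρ to the left, rotate +99.5° → (7.3200, 6.2049, 281.2000°)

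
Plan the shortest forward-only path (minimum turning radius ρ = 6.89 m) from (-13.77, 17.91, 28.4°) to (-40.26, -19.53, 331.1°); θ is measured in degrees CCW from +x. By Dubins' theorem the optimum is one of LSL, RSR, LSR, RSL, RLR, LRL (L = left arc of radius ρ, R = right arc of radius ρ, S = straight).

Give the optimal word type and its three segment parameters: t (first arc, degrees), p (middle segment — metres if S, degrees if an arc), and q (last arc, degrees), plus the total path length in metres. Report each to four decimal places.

Let ψ = atan2(Δy, Δx) = atan2(-37.44, -26.49) = -125.2806° be the start→goal bearing.
Normalize: d = |goal − start| / ρ = 45.863642/6.89 = 6.656552, α = (θ_start − ψ) mod 360° = 153.6806° = 2.682233 rad, β = (θ_goal − ψ) mod 360° = 96.3806° = 1.682159 rad.
Common terms: sin α = 0.443374, cos α = -0.896337, sin β = 0.993806, cos β = -0.111133, cos(α−β) = 0.540240, d² = 44.309683. Work in radians in the unit-radius frame; every candidate has L = ρ·(t + p + q).
LSL: p² = 2 + d² − 2cos(α−β) + 2d(sin α − sin β) = 37.901253; p = √p² = 6.156399; φ = atan2(cos β − cos α, d + sin α − sin β) = 0.127891 rad; t = (φ − α) mod 2π = 3.728843 rad, q = (β − φ) mod 2π = 1.554268 rad → L = 6.89·(3.728843 + 6.156399 + 1.554268) = 6.89·11.439511 = 78.818231 m
RSR: p² = 2 + d² − 2cos(α−β) + 2d(sin β − sin α) = 52.557151; p = √p² = 7.249631; φ = atan2(cos α − cos β, d − sin α + sin β) = -0.108522 rad; t = (α − φ) mod 2π = 2.790755 rad, q = (φ − β) mod 2π = 4.492504 rad → L = 6.89·(2.790755 + 7.249631 + 4.492504) = 6.89·14.532890 = 100.131613 m
LSR: p² = d² − 2 + 2cos(α−β) + 2d(sin α + sin β) = 62.523487; p = √p² = 7.907179; φ = atan2(−cos α − cos β, d + sin α + sin β) − atan2(−2, p) = 0.371577 rad; t = (φ − α) mod 2π = 3.972529 rad, q = (φ − β) mod 2π = 4.972603 rad → L = 6.89·(3.972529 + 7.907179 + 4.972603) = 6.89·16.852312 = 116.112430 m
RSL: p² = d² − 2 + 2cos(α−β) − 2d(sin α + sin β) = 24.256840; p = √p² = 4.925123; φ = atan2(cos α + cos β, d − sin α − sin β) − atan2(2, p) = -0.576418 rad; t = (α − φ) mod 2π = 3.258651 rad, q = (β − φ) mod 2π = 2.258577 rad → L = 6.89·(3.258651 + 4.925123 + 2.258577) = 6.89·10.442351 = 71.947800 m
RLR: c = (6 − d² + 2cos(α−β) + 2d(sin α − sin β))/8 = -5.569644, |c| > 1 → infeasible
LRL: c = (6 − d² + 2cos(α−β) − 2d(sin α − sin β))/8 = -3.737657, |c| > 1 → infeasible
Shortest: RSL with L = 71.947800 m ≈ 71.9478 m
Convert RSL to answer units (arcs ×180/π): t = 3.258651·180/π = 186.7069°, p = ρ·p = 6.89·4.925123 = 33.9341 m, q = 2.258577·180/π = 129.4069°, L = 71.9478 m.

RSL: t = 186.7069°, p = 33.9341 m, q = 129.4069°, L = 71.9478 m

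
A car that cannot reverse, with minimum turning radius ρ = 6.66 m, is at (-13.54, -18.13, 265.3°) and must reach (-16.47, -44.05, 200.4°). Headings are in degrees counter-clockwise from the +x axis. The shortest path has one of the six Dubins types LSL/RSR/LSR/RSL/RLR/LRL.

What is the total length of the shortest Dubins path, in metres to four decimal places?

27.8229 m

Let ψ = atan2(Δy, Δx) = atan2(-25.92, -2.93) = -96.4493° be the start→goal bearing.
Normalize: d = |goal − start| / ρ = 26.085078/6.66 = 3.916678, α = (θ_start − ψ) mod 360° = 1.7493° = 0.030532 rad, β = (θ_goal − ψ) mod 360° = 296.8493° = 5.180998 rad.
Common terms: sin α = 0.030527, cos α = 0.999534, sin β = -0.892197, cos β = 0.451646, cos(α−β) = 0.424199, d² = 15.340370. Work in radians in the unit-radius frame; every candidate has L = ρ·(t + p + q).
LSL: p² = 2 + d² − 2cos(α−β) + 2d(sin α − sin β) = 23.719999; p = √p² = 4.870318; φ = atan2(cos β − cos α, d + sin α − sin β) = -0.112734 rad; t = (φ − α) mod 2π = 6.139920 rad, q = (β − φ) mod 2π = 5.293732 rad → L = 6.66·(6.139920 + 4.870318 + 5.293732) = 6.66·16.303970 = 108.584441 m
RSR: p² = 2 + d² − 2cos(α−β) + 2d(sin β − sin α) = 9.263942; p = √p² = 3.043673; φ = atan2(cos α − cos β, d − sin α + sin β) = 0.180995 rad; t = (α − φ) mod 2π = 6.132722 rad, q = (φ − β) mod 2π = 1.283182 rad → L = 6.66·(6.132722 + 3.043673 + 1.283182) = 6.66·10.459577 = 69.660780 m
LSR: p² = d² − 2 + 2cos(α−β) + 2d(sin α + sin β) = 7.438999; p = √p² = 2.727453; φ = atan2(−cos α − cos β, d + sin α + sin β) − atan2(−2, p) = 0.189255 rad; t = (φ − α) mod 2π = 0.158724 rad, q = (φ − β) mod 2π = 1.291442 rad → L = 6.66·(0.158724 + 2.727453 + 1.291442) = 6.66·4.177619 = 27.822940 m
RSL: p² = d² − 2 + 2cos(α−β) − 2d(sin α + sin β) = 20.938538; p = √p² = 4.575865; φ = atan2(cos α + cos β, d − sin α − sin β) − atan2(2, p) = -0.117207 rad; t = (α − φ) mod 2π = 0.147739 rad, q = (β − φ) mod 2π = 5.298206 rad → L = 6.66·(0.147739 + 4.575865 + 5.298206) = 6.66·10.021810 = 66.745253 m
RLR: c = (6 − d² + 2cos(α−β) + 2d(sin α − sin β))/8 = -0.157993; p = 2π − arccos c = 4.553731 rad; φ = atan2(cos α − cos β, d − sin α + sin β) = 0.180995 rad; t = (α − φ + p/2) mod 2π = 2.126402 rad, q = (α − β − t + p) mod 2π = 3.560048 rad → L = 6.66·(2.126402 + 4.553731 + 3.560048) = 6.66·10.240181 = 68.199608 m
LRL: c = (6 − d² + 2cos(α−β) − 2d(sin α − sin β))/8 = -1.965000, |c| > 1 → infeasible
Shortest: LSR with L = 27.822940 m ≈ 27.8229 m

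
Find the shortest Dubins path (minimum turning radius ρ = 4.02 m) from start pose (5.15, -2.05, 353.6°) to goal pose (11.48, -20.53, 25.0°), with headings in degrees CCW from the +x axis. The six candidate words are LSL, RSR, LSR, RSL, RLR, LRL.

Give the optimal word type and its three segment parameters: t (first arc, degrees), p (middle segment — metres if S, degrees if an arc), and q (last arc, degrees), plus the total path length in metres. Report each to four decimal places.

Let ψ = atan2(Δy, Δx) = atan2(-18.48, 6.33) = -71.0920° be the start→goal bearing.
Normalize: d = |goal − start| / ρ = 19.534055/4.02 = 4.859218, α = (θ_start − ψ) mod 360° = 64.6920° = 1.129088 rad, β = (θ_goal − ψ) mod 360° = 96.0920° = 1.677122 rad.
Common terms: sin α = 0.904023, cos α = 0.427484, sin β = 0.994353, cos β = -0.106125, cos(α−β) = 0.853551, d² = 23.611996. Work in radians in the unit-radius frame; every candidate has L = ρ·(t + p + q).
LSL: p² = 2 + d² − 2cos(α−β) + 2d(sin α − sin β) = 23.027029; p = √p² = 4.798649; φ = atan2(cos β − cos α, d + sin α − sin β) = -0.111430 rad; t = (φ − α) mod 2π = 5.042666 rad, q = (β − φ) mod 2π = 1.788552 rad → L = 4.02·(5.042666 + 4.798649 + 1.788552) = 4.02·11.629867 = 46.752067 m
RSR: p² = 2 + d² − 2cos(α−β) + 2d(sin β − sin α) = 24.782759; p = √p² = 4.978229; φ = atan2(cos α − cos β, d − sin α + sin β) = 0.107395 rad; t = (α − φ) mod 2π = 1.021694 rad, q = (φ − β) mod 2π = 4.713458 rad → L = 4.02·(1.021694 + 4.978229 + 4.713458) = 4.02·10.713380 = 43.067789 m
LSR: p² = d² − 2 + 2cos(α−β) + 2d(sin α + sin β) = 41.768339; p = √p² = 6.462843; φ = atan2(−cos α − cos β, d + sin α + sin β) − atan2(−2, p) = 0.252595 rad; t = (φ − α) mod 2π = 5.406692 rad, q = (φ − β) mod 2π = 4.858658 rad → L = 4.02·(5.406692 + 6.462843 + 4.858658) = 4.02·16.728193 = 67.247335 m
RSL: p² = d² − 2 + 2cos(α−β) − 2d(sin α + sin β) = 4.869857; p = √p² = 2.206775; φ = atan2(cos α + cos β, d − sin α − sin β) − atan2(2, p) = -0.628172 rad; t = (α − φ) mod 2π = 1.757260 rad, q = (β − φ) mod 2π = 2.305294 rad → L = 4.02·(1.757260 + 2.206775 + 2.305294) = 4.02·6.269329 = 25.202702 m
RLR: c = (6 − d² + 2cos(α−β) + 2d(sin α − sin β))/8 = -2.097845, |c| > 1 → infeasible
LRL: c = (6 − d² + 2cos(α−β) − 2d(sin α − sin β))/8 = -1.878379, |c| > 1 → infeasible
Shortest: RSL with L = 25.202702 m ≈ 25.2027 m
Convert RSL to answer units (arcs ×180/π): t = 1.757260·180/π = 100.6836°, p = ρ·p = 4.02·2.206775 = 8.8712 m, q = 2.305294·180/π = 132.0836°, L = 25.2027 m.

RSL: t = 100.6836°, p = 8.8712 m, q = 132.0836°, L = 25.2027 m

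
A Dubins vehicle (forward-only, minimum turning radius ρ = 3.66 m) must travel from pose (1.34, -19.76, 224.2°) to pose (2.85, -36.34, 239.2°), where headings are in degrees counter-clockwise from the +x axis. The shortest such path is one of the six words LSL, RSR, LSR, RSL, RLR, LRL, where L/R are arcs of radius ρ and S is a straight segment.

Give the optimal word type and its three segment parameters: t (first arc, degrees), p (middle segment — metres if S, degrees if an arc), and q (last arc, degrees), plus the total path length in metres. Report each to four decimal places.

Let ψ = atan2(Δy, Δx) = atan2(-16.58, 1.51) = -84.7962° be the start→goal bearing.
Normalize: d = |goal − start| / ρ = 16.648619/3.66 = 4.548803, α = (θ_start − ψ) mod 360° = 308.9962° = 5.393001 rad, β = (θ_goal − ψ) mod 360° = 323.9962° = 5.654801 rad.
Common terms: sin α = -0.777187, cos α = 0.629269, sin β = -0.587839, cos β = 0.808978, cos(α−β) = 0.965926, d² = 20.691608. Work in radians in the unit-radius frame; every candidate has L = ρ·(t + p + q).
LSL: p² = 2 + d² − 2cos(α−β) + 2d(sin α − sin β) = 19.037135; p = √p² = 4.363157; φ = atan2(cos β − cos α, d + sin α − sin β) = 0.041200 rad; t = (φ − α) mod 2π = 0.931383 rad, q = (β − φ) mod 2π = 5.613601 rad → L = 3.66·(0.931383 + 4.363157 + 5.613601) = 3.66·10.908141 = 39.923797 m
RSR: p² = 2 + d² − 2cos(α−β) + 2d(sin β − sin α) = 22.482377; p = √p² = 4.741559; φ = atan2(cos α − cos β, d − sin α + sin β) = -0.037910 rad; t = (α − φ) mod 2π = 5.430911 rad, q = (φ − β) mod 2π = 0.590475 rad → L = 3.66·(5.430911 + 4.741559 + 0.590475) = 3.66·10.762944 = 39.392377 m
LSR: p² = d² − 2 + 2cos(α−β) + 2d(sin α + sin β) = 8.204991; p = √p² = 2.864436; φ = atan2(−cos α − cos β, d + sin α + sin β) − atan2(−2, p) = 0.185227 rad; t = (φ − α) mod 2π = 1.075411 rad, q = (φ − β) mod 2π = 0.813611 rad → L = 3.66·(1.075411 + 2.864436 + 0.813611) = 3.66·4.753457 = 17.397654 m
RSL: p² = d² − 2 + 2cos(α−β) − 2d(sin α + sin β) = 33.041928; p = √p² = 5.748211; φ = atan2(cos α + cos β, d − sin α − sin β) − atan2(2, p) = -0.096264 rad; t = (α − φ) mod 2π = 5.489266 rad, q = (β − φ) mod 2π = 5.751065 rad → L = 3.66·(5.489266 + 5.748211 + 5.751065) = 3.66·16.988542 = 62.178063 m
RLR: c = (6 − d² + 2cos(α−β) + 2d(sin α − sin β))/8 = -1.810297, |c| > 1 → infeasible
LRL: c = (6 − d² + 2cos(α−β) − 2d(sin α − sin β))/8 = -1.379642, |c| > 1 → infeasible
Shortest: LSR with L = 17.397654 m ≈ 17.3977 m
Convert LSR to answer units (arcs ×180/π): t = 1.075411·180/π = 61.6165°, p = ρ·p = 3.66·2.864436 = 10.4838 m, q = 0.813611·180/π = 46.6165°, L = 17.3977 m.

LSR: t = 61.6165°, p = 10.4838 m, q = 46.6165°, L = 17.3977 m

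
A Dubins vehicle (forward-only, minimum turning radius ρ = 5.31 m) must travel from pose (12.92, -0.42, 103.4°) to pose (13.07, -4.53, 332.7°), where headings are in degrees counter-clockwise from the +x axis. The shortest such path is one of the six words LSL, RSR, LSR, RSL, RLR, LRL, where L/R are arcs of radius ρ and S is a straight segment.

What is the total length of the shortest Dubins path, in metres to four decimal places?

Let ψ = atan2(Δy, Δx) = atan2(-4.11, 0.15) = -87.9098° be the start→goal bearing.
Normalize: d = |goal − start| / ρ = 4.112736/5.31 = 0.774527, α = (θ_start − ψ) mod 360° = 191.3098° = 3.338987 rad, β = (θ_goal − ψ) mod 360° = 60.6098° = 1.057841 rad.
Common terms: sin α = -0.196115, cos α = -0.980581, sin β = 0.871298, cos β = 0.490754, cos(α−β) = -0.652098, d² = 0.599891. Work in radians in the unit-radius frame; every candidate has L = ρ·(t + p + q).
LSL: p² = 2 + d² − 2cos(α−β) + 2d(sin α − sin β) = 2.250609; p = √p² = 1.500203; φ = atan2(cos β − cos α, d + sin α − sin β) = 1.767289 rad; t = (φ − α) mod 2π = 4.711488 rad, q = (β − φ) mod 2π = 5.573737 rad → L = 5.31·(4.711488 + 1.500203 + 5.573737) = 5.31·11.785428 = 62.580625 m
RSR: p² = 2 + d² − 2cos(α−β) + 2d(sin β − sin α) = 5.557567; p = √p² = 2.357449; φ = atan2(cos α − cos β, d − sin α + sin β) = -0.674007 rad; t = (α − φ) mod 2π = 4.012993 rad, q = (φ − β) mod 2π = 4.551337 rad → L = 5.31·(4.012993 + 2.357449 + 4.551337) = 5.31·10.921780 = 57.994652 m
LSR: p² = d² − 2 + 2cos(α−β) + 2d(sin α + sin β) = -1.658410 < 0 → infeasible
RSL: p² = d² − 2 + 2cos(α−β) − 2d(sin α + sin β) = -3.750201 < 0 → infeasible
RLR: c = (6 − d² + 2cos(α−β) + 2d(sin α − sin β))/8 = 0.305304; p = 2π − arccos c = 5.022647 rad; φ = atan2(cos α − cos β, d − sin α + sin β) = -0.674007 rad; t = (α − φ + p/2) mod 2π = 0.241131 rad, q = (α − β − t + p) mod 2π = 0.779475 rad → L = 5.31·(0.241131 + 5.022647 + 0.779475) = 5.31·6.043253 = 32.089676 m
LRL: c = (6 − d² + 2cos(α−β) − 2d(sin α − sin β))/8 = 0.718674; p = 2π − arccos c = 5.514282 rad; φ = atan2(cos β − cos α, d + sin α − sin β) = 1.767289 rad; t = (φ − α + p/2) mod 2π = 1.185444 rad, q = (β − α − t + p) mod 2π = 2.047693 rad → L = 5.31·(1.185444 + 5.514282 + 2.047693) = 5.31·8.747419 = 46.448796 m
Shortest: RLR with L = 32.089676 m ≈ 32.0897 m

32.0897 m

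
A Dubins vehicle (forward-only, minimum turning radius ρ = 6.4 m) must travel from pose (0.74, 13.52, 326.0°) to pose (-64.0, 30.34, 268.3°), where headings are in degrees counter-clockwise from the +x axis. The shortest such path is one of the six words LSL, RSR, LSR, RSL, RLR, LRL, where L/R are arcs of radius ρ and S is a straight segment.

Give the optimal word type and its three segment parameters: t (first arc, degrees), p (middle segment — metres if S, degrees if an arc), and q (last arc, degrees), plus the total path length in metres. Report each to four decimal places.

RSL: t = 180.3600°, p = 57.5885 m, q = 122.6600°, L = 91.4362 m

Let ψ = atan2(Δy, Δx) = atan2(16.82, -64.74) = 165.4361° be the start→goal bearing.
Normalize: d = |goal − start| / ρ = 66.889312/6.4 = 10.451455, α = (θ_start − ψ) mod 360° = 160.5639° = 2.802369 rad, β = (θ_goal − ψ) mod 360° = 102.8639° = 1.795314 rad.
Common terms: sin α = 0.332755, cos α = -0.943013, sin β = 0.974902, cos β = -0.222637, cos(α−β) = 0.534352, d² = 109.232910. Work in radians in the unit-radius frame; every candidate has L = ρ·(t + p + q).
LSL: p² = 2 + d² − 2cos(α−β) + 2d(sin α − sin β) = 96.741470; p = √p² = 9.835724; φ = atan2(cos β − cos α, d + sin α − sin β) = 0.073306 rad; t = (φ − α) mod 2π = 3.554122 rad, q = (β − φ) mod 2π = 1.722008 rad → L = 6.4·(3.554122 + 9.835724 + 1.722008) = 6.4·15.111854 = 96.715869 m
RSR: p² = 2 + d² − 2cos(α−β) + 2d(sin β − sin α) = 123.586941; p = √p² = 11.116966; φ = atan2(cos α − cos β, d − sin α + sin β) = -0.064845 rad; t = (α − φ) mod 2π = 2.867215 rad, q = (φ − β) mod 2π = 4.423026 rad → L = 6.4·(2.867215 + 11.116966 + 4.423026) = 6.4·18.407207 = 117.806123 m
LSR: p² = d² − 2 + 2cos(α−β) + 2d(sin α + sin β) = 135.635436; p = √p² = 11.646263; φ = atan2(−cos α − cos β, d + sin α + sin β) − atan2(−2, p) = 0.268875 rad; t = (φ − α) mod 2π = 3.749691 rad, q = (φ − β) mod 2π = 4.756746 rad → L = 6.4·(3.749691 + 11.646263 + 4.756746) = 6.4·20.152699 = 128.977273 m
RSL: p² = d² − 2 + 2cos(α−β) − 2d(sin α + sin β) = 80.967794; p = √p² = 8.998211; φ = atan2(cos α + cos β, d − sin α − sin β) − atan2(2, p) = -0.345507 rad; t = (α − φ) mod 2π = 3.147876 rad, q = (β − φ) mod 2π = 2.140821 rad → L = 6.4·(3.147876 + 8.998211 + 2.140821) = 6.4·14.286908 = 91.436213 m
RLR: c = (6 − d² + 2cos(α−β) + 2d(sin α − sin β))/8 = -14.448368, |c| > 1 → infeasible
LRL: c = (6 − d² + 2cos(α−β) − 2d(sin α − sin β))/8 = -11.092684, |c| > 1 → infeasible
Shortest: RSL with L = 91.436213 m ≈ 91.4362 m
Convert RSL to answer units (arcs ×180/π): t = 3.147876·180/π = 180.3600°, p = ρ·p = 6.4·8.998211 = 57.5885 m, q = 2.140821·180/π = 122.6600°, L = 91.4362 m.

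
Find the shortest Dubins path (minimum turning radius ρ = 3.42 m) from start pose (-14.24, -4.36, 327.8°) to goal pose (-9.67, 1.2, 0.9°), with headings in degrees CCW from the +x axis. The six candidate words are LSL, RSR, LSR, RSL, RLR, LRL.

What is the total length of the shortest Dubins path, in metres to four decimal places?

Let ψ = atan2(Δy, Δx) = atan2(5.56, 4.57) = 50.5818° be the start→goal bearing.
Normalize: d = |goal − start| / ρ = 7.197117/3.42 = 2.104420, α = (θ_start − ψ) mod 360° = 277.2182° = 4.838371 rad, β = (θ_goal − ψ) mod 360° = 310.3182° = 5.416075 rad.
Common terms: sin α = -0.992075, cos α = 0.125649, sin β = -0.762462, cos β = 0.647032, cos(α−β) = 0.837719, d² = 4.428585. Work in radians in the unit-radius frame; every candidate has L = ρ·(t + p + q).
LSL: p² = 2 + d² − 2cos(α−β) + 2d(sin α − sin β) = 3.786746; p = √p² = 1.945956; φ = atan2(cos β − cos α, d + sin α − sin β) = 0.271246 rad; t = (φ − α) mod 2π = 1.716060 rad, q = (β − φ) mod 2π = 5.144829 rad → L = 3.42·(1.716060 + 1.945956 + 5.144829) = 3.42·8.806846 = 30.119412 m
RSR: p² = 2 + d² − 2cos(α−β) + 2d(sin β − sin α) = 5.719549; p = √p² = 2.391558; φ = atan2(cos α − cos β, d − sin α + sin β) = -0.219775 rad; t = (α − φ) mod 2π = 5.058146 rad, q = (φ − β) mod 2π = 0.647335 rad → L = 3.42·(5.058146 + 2.391558 + 0.647335) = 3.42·8.097039 = 27.691874 m
LSR: p² = d² − 2 + 2cos(α−β) + 2d(sin α + sin β) = -3.280545 < 0 → infeasible
RSL: p² = d² − 2 + 2cos(α−β) − 2d(sin α + sin β) = 11.488590; p = √p² = 3.389482; φ = atan2(cos α + cos β, d − sin α − sin β) − atan2(2, p) = -0.335462 rad; t = (α − φ) mod 2π = 5.173833 rad, q = (β − φ) mod 2π = 5.751537 rad → L = 3.42·(5.173833 + 3.389482 + 5.751537) = 3.42·14.314852 = 48.956793 m
RLR: c = (6 − d² + 2cos(α−β) + 2d(sin α − sin β))/8 = 0.285056; p = 2π − arccos c = 5.001454 rad; φ = atan2(cos α − cos β, d − sin α + sin β) = -0.219775 rad; t = (α − φ + p/2) mod 2π = 1.275688 rad, q = (α − β − t + p) mod 2π = 3.148063 rad → L = 3.42·(1.275688 + 5.001454 + 3.148063) = 3.42·9.425204 = 32.234199 m
LRL: c = (6 − d² + 2cos(α−β) − 2d(sin α − sin β))/8 = 0.526657; p = 2π − arccos c = 5.267052 rad; φ = atan2(cos β − cos α, d + sin α − sin β) = 0.271246 rad; t = (φ − α + p/2) mod 2π = 4.349586 rad, q = (β − α − t + p) mod 2π = 1.495170 rad → L = 3.42·(4.349586 + 5.267052 + 1.495170) = 3.42·11.111808 = 38.002383 m
Shortest: RSR with L = 27.691874 m ≈ 27.6919 m

27.6919 m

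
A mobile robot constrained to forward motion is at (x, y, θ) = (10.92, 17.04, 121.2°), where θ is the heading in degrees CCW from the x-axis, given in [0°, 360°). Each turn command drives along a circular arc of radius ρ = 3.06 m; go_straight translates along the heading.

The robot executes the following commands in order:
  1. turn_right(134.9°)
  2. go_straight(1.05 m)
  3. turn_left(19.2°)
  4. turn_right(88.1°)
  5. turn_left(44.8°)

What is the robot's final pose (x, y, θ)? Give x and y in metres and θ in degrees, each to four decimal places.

(20.7871, 16.6009, 322.2000°)

set_pose: (x, y, θ) = (10.9200, 17.0400, 121.2000°), ρ = 3.06
turn_right(134.9°): centre at ρ to the right, rotate −134.9° → (14.2621, 21.5981, -13.7000° ≡ 346.3000°)
go_straight(1.05): x += 1.05·cos θ, y += 1.05·sin θ → (15.2823, 21.3494, 346.3000°)
turn_left(19.2°): centre at ρ to the left, rotate +19.2° → (16.3003, 21.2765, 365.5000° ≡ 5.5000°)
turn_right(88.1°): centre at ρ to the right, rotate −88.1° → (19.6281, 18.6247, -82.6000° ≡ 277.4000°)
turn_left(44.8°): centre at ρ to the left, rotate +44.8° → (20.7871, 16.6009, 322.2000°)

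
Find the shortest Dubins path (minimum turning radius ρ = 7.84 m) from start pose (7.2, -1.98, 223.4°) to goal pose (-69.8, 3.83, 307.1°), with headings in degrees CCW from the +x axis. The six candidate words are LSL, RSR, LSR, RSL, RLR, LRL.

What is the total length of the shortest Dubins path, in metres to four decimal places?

91.9140 m

Let ψ = atan2(Δy, Δx) = atan2(5.81, -77.00) = 175.6849° be the start→goal bearing.
Normalize: d = |goal − start| / ρ = 77.218884/7.84 = 9.849347, α = (θ_start − ψ) mod 360° = 47.7151° = 0.832785 rad, β = (θ_goal − ψ) mod 360° = 131.4151° = 2.293625 rad.
Common terms: sin α = 0.739808, cos α = 0.672818, sin β = 0.749937, cos β = -0.661509, cos(α−β) = 0.109734, d² = 97.009646. Work in radians in the unit-radius frame; every candidate has L = ρ·(t + p + q).
LSL: p² = 2 + d² − 2cos(α−β) + 2d(sin α − sin β) = 98.590640; p = √p² = 9.929282; φ = atan2(cos β − cos α, d + sin α − sin β) = -0.134791 rad; t = (φ − α) mod 2π = 5.315610 rad, q = (β − φ) mod 2π = 2.428416 rad → L = 7.84·(5.315610 + 9.929282 + 2.428416) = 7.84·17.673308 = 138.558733 m
RSR: p² = 2 + d² − 2cos(α−β) + 2d(sin β − sin α) = 98.989715; p = √p² = 9.949358; φ = atan2(cos α − cos β, d − sin α + sin β) = 0.134517 rad; t = (α − φ) mod 2π = 0.698268 rad, q = (φ − β) mod 2π = 4.124077 rad → L = 7.84·(0.698268 + 9.949358 + 4.124077) = 7.84·14.771702 = 115.810146 m
LSR: p² = d² − 2 + 2cos(α−β) + 2d(sin α + sin β) = 124.575151; p = √p² = 11.161324; φ = atan2(−cos α − cos β, d + sin α + sin β) − atan2(−2, p) = 0.176311 rad; t = (φ − α) mod 2π = 5.626712 rad, q = (φ − β) mod 2π = 4.165871 rad → L = 7.84·(5.626712 + 11.161324 + 4.165871) = 7.84·20.953907 = 164.278628 m
RSL: p² = d² − 2 + 2cos(α−β) − 2d(sin α + sin β) = 65.883079; p = √p² = 8.116839; φ = atan2(cos α + cos β, d − sin α − sin β) − atan2(2, p) = -0.240236 rad; t = (α − φ) mod 2π = 1.073021 rad, q = (β − φ) mod 2π = 2.533861 rad → L = 7.84·(1.073021 + 8.116839 + 2.533861) = 7.84·11.723721 = 91.913974 m
RLR: c = (6 − d² + 2cos(α−β) + 2d(sin α − sin β))/8 = -11.373714, |c| > 1 → infeasible
LRL: c = (6 − d² + 2cos(α−β) − 2d(sin α − sin β))/8 = -11.323830, |c| > 1 → infeasible
Shortest: RSL with L = 91.913974 m ≈ 91.9140 m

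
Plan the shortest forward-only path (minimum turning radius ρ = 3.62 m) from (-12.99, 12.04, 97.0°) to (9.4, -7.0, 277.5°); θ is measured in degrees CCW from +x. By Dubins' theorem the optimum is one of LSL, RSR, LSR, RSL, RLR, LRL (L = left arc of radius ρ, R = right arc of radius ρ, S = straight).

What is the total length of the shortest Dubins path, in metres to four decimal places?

36.4294 m

Let ψ = atan2(Δy, Δx) = atan2(-19.04, 22.39) = -40.3772° be the start→goal bearing.
Normalize: d = |goal − start| / ρ = 29.391048/3.62 = 8.119074, α = (θ_start − ψ) mod 360° = 137.3772° = 2.397684 rad, β = (θ_goal − ψ) mod 360° = 317.8772° = 5.548003 rad.
Common terms: sin α = 0.677169, cos α = -0.735827, sin β = -0.670722, cos β = 0.741709, cos(α−β) = -0.999962, d² = 65.919363. Work in radians in the unit-radius frame; every candidate has L = ρ·(t + p + q).
LSL: p² = 2 + d² − 2cos(α−β) + 2d(sin α − sin β) = 91.806551; p = √p² = 9.581574; φ = atan2(cos β − cos α, d + sin α − sin β) = 0.154824 rad; t = (φ − α) mod 2π = 4.040325 rad, q = (β − φ) mod 2π = 5.393179 rad → L = 3.62·(4.040325 + 9.581574 + 5.393179) = 3.62·19.015078 = 68.834583 m
RSR: p² = 2 + d² − 2cos(α−β) + 2d(sin β − sin α) = 48.032023; p = √p² = 6.930514; φ = atan2(cos α − cos β, d − sin α + sin β) = -0.214842 rad; t = (α − φ) mod 2π = 2.612526 rad, q = (φ − β) mod 2π = 0.520340 rad → L = 3.62·(2.612526 + 6.930514 + 0.520340) = 3.62·10.063380 = 36.429435 m
LSR: p² = d² − 2 + 2cos(α−β) + 2d(sin α + sin β) = 62.024127; p = √p² = 7.875540; φ = atan2(−cos α − cos β, d + sin α + sin β) − atan2(−2, p) = 0.247970 rad; t = (φ − α) mod 2π = 4.133471 rad, q = (φ − β) mod 2π = 0.983152 rad → L = 3.62·(4.133471 + 7.875540 + 0.983152) = 3.62·12.992163 = 47.031631 m
RSL: p² = d² − 2 + 2cos(α−β) − 2d(sin α + sin β) = 61.814752; p = √p² = 7.862236; φ = atan2(cos α + cos β, d − sin α − sin β) − atan2(2, p) = -0.248372 rad; t = (α − φ) mod 2π = 2.646056 rad, q = (β − φ) mod 2π = 5.796375 rad → L = 3.62·(2.646056 + 7.862236 + 5.796375) = 3.62·16.304667 = 59.022896 m
RLR: c = (6 − d² + 2cos(α−β) + 2d(sin α − sin β))/8 = -5.004003, |c| > 1 → infeasible
LRL: c = (6 − d² + 2cos(α−β) − 2d(sin α − sin β))/8 = -10.475819, |c| > 1 → infeasible
Shortest: RSR with L = 36.429435 m ≈ 36.4294 m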